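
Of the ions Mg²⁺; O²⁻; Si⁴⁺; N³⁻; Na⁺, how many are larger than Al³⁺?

All of these have 10 electrons (isoelectronic). With the same electron cloud, the ion with the most protons pulls it in tightest. Nuclear charges: Si⁴⁺ (Z=14), Al³⁺ (Z=13), Mg²⁺ (Z=12), Na⁺ (Z=11), O²⁻ (Z=8), N³⁻ (Z=7). Highest Z is smallest.
Overall: Si⁴⁺ < Al³⁺ < Mg²⁺ < Na⁺ < O²⁻ < N³⁻. Al³⁺ has 1 below it and 4 above. Count: 4.

4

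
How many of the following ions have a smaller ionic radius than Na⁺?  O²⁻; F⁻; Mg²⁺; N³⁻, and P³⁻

First list Z and electron count for each: Mg²⁺ (Z=12, 10 e⁻), Na⁺ (Z=11, 10 e⁻), F⁻ (Z=9, 10 e⁻), O²⁻ (Z=8, 10 e⁻), N³⁻ (Z=7, 10 e⁻), P³⁻ (Z=15, 18 e⁻). Mg²⁺ < Na⁺ (isoelectronic, higher Z=12 is smaller); Na⁺ < F⁻ (isoelectronic, higher Z=11 is smaller); F⁻ < O²⁻ (both 10 e⁻, Z=9>8); O²⁻ < N³⁻ (both 10 e⁻, Z=8>7); N³⁻ < P³⁻ (same group, 1 shell fewer).
Overall: Mg²⁺ < Na⁺ < F⁻ < O²⁻ < N³⁻ < P³⁻. Na⁺ has 1 below it and 4 above. That's 1.

1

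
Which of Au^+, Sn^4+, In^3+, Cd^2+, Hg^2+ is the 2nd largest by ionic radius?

Hg^2+

Tabulating Z and e⁻: Sn^4+: 46 e⁻, Z=50, In^3+: 46 e⁻, Z=49, Cd^2+: 46 e⁻, Z=48, Hg^2+: 78 e⁻, Z=80, Au^+: 78 e⁻, Z=79. Sn^4+ < In^3+ (isoelectronic, higher Z=50 is smaller); In^3+ < Cd^2+ (isoelectronic, higher Z=49 is smaller); Cd^2+ < Hg^2+ (same group, 1 shell fewer); Hg^2+ < Au^+ (both 78 e⁻, Z=80>79).
So the order is Sn^4+ < In^3+ < Cd^2+ < Hg^2+ < Au^+; the 2nd-largest ion is Hg^2+.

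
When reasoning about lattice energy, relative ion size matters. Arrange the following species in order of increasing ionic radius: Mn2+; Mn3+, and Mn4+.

Mn4+ < Mn3+ < Mn2+

These are all Mn ions. Removing more electrons (higher positive charge) pulls the remaining electrons in closer, so Mn4+ is smallest and Mn2+ is largest.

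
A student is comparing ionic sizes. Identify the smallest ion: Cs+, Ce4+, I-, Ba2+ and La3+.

These species are isoelectronic with 54 electrons. The only difference is the number of protons: Ce4+ (Z=58), La3+ (Z=57), Ba2+ (Z=56), Cs+ (Z=55), I- (Z=53). The strongest nuclear pull (Ce4+) gives the smallest ion.

Ce4+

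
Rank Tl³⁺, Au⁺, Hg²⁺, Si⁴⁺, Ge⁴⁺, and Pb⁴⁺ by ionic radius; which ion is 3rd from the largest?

First list Z and electron count for each: Si⁴⁺: 10 e⁻, Z=14, Ge⁴⁺: 28 e⁻, Z=32, Pb⁴⁺: 78 e⁻, Z=82, Tl³⁺: 78 e⁻, Z=81, Hg²⁺: 78 e⁻, Z=80, Au⁺: 78 e⁻, Z=79. Si⁴⁺ < Ge⁴⁺ (same group, 1 shell fewer); Ge⁴⁺ < Pb⁴⁺ (same group, period 4 vs 6); Pb⁴⁺ < Tl³⁺ (isoelectronic, higher Z=82 is smaller); Tl³⁺ < Hg²⁺ (isoelectronic, higher Z=81 is smaller); Hg²⁺ < Au⁺ (isoelectronic, higher Z=80 is smaller).
Full ascending order: Si⁴⁺ < Ge⁴⁺ < Pb⁴⁺ < Tl³⁺ < Hg²⁺ < Au⁺. Counting from the largest, position 3 is Tl³⁺.

Tl³⁺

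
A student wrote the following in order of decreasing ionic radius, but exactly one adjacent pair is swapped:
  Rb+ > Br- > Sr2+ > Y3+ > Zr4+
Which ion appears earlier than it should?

Compare adjacent ions: Rb+ and Br- share 36 electrons; the higher nuclear charge on Rb (Z=37) contracts it more, so Rb+ < Br- — yet in this decreasing list Rb+ sits before Br-. Nothing else is reversed, so Rb+ should move one place to the right.

Rb+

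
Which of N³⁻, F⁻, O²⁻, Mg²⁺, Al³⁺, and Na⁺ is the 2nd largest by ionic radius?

All of these have 10 electrons (isoelectronic). With the same electron cloud, the ion with the most protons pulls it in tightest. Nuclear charges: Al³⁺ (Z=13), Mg²⁺ (Z=12), Na⁺ (Z=11), F⁻ (Z=9), O²⁻ (Z=8), N³⁻ (Z=7). Highest Z is smallest.
So the order is Al³⁺ < Mg²⁺ < Na⁺ < F⁻ < O²⁻ < N³⁻; the 2nd-largest ion is O²⁻.

O²⁻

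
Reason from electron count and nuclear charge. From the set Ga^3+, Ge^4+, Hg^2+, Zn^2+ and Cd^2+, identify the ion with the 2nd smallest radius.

Electron counts and nuclear charges: Ge^4+: 28 e⁻, Z=32, Ga^3+: 28 e⁻, Z=31, Zn^2+: 28 e⁻, Z=30, Cd^2+: 46 e⁻, Z=48, Hg^2+: 78 e⁻, Z=80. Ge^4+ < Ga^3+ (isoelectronic, higher Z=32 is smaller); Ga^3+ < Zn^2+ (isoelectronic, higher Z=31 is smaller); Zn^2+ < Cd^2+ (same group, period 4 vs 5); Cd^2+ < Hg^2+ (same group, period 5 vs 6).
Full ascending order: Ge^4+ < Ga^3+ < Zn^2+ < Cd^2+ < Hg^2+. Counting from the smallest, position 2 is Ga^3+.

Ga^3+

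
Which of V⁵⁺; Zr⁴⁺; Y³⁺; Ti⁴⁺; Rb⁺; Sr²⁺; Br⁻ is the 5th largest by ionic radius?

Work out protons and electrons: V⁵⁺: 18 e⁻, Z=23, Ti⁴⁺: 18 e⁻, Z=22, Zr⁴⁺: 36 e⁻, Z=40, Y³⁺: 36 e⁻, Z=39, Sr²⁺: 36 e⁻, Z=38, Rb⁺: 36 e⁻, Z=37, Br⁻: 36 e⁻, Z=35. V⁵⁺ < Ti⁴⁺ (both 18 e⁻, Z=23>22); Ti⁴⁺ < Zr⁴⁺ (same group, 1 shell fewer); Zr⁴⁺ < Y³⁺ (isoelectronic, higher Z=40 is smaller); Y³⁺ < Sr²⁺ (isoelectronic, higher Z=39 is smaller); Sr²⁺ < Rb⁺ (isoelectronic, higher Z=38 is smaller); Rb⁺ < Br⁻ (both 36 e⁻, Z=37>35).
So the order is V⁵⁺ < Ti⁴⁺ < Zr⁴⁺ < Y³⁺ < Sr²⁺ < Rb⁺ < Br⁻; the 5th-largest ion is Zr⁴⁺.

Zr⁴⁺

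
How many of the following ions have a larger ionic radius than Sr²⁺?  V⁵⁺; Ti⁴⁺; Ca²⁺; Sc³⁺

Tabulating Z and e⁻: V⁵⁺: 18 e⁻, Z=23, Ti⁴⁺: 18 e⁻, Z=22, Sc³⁺: 18 e⁻, Z=21, Ca²⁺: 18 e⁻, Z=20, Sr²⁺: 36 e⁻, Z=38. V⁵⁺ < Ti⁴⁺ (isoelectronic, higher Z=23 is smaller); Ti⁴⁺ < Sc³⁺ (both 18 e⁻, Z=22>21); Sc³⁺ < Ca²⁺ (isoelectronic, higher Z=21 is smaller); Ca²⁺ < Sr²⁺ (same group, period 4 vs 5).
Ordering all of them (including Sr²⁺) by radius gives V⁵⁺ < Ti⁴⁺ < Sc³⁺ < Ca²⁺ < Sr²⁺. That's 0.

0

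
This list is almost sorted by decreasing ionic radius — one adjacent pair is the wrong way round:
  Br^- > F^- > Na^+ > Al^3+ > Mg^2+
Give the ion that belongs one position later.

Al^3+

Scanning neighbour by neighbour, only Al^3+/Mg^2+ violates a trend: Al^3+ and Mg^2+ share 10 electrons; the higher nuclear charge on Al (Z=13) contracts it more, so Al^3+ < Mg^2+. That makes Al^3+ the one sitting a position early relative to where it belongs.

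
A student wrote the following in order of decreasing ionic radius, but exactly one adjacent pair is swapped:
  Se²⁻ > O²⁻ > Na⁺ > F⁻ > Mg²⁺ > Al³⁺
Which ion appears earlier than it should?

Na⁺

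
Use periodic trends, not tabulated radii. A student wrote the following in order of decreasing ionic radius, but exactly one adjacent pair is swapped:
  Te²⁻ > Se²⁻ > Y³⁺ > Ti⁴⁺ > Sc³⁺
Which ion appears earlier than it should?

Ti⁴⁺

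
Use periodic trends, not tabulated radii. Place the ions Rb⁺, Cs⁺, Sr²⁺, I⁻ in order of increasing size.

Sr²⁺ < Rb⁺ < Cs⁺ < I⁻

First list Z and electron count for each: Sr²⁺ has 36 e⁻ (Z=38), Rb⁺ has 36 e⁻ (Z=37), Cs⁺ has 54 e⁻ (Z=55), I⁻ has 54 e⁻ (Z=53). Sr²⁺ < Rb⁺ (isoelectronic, higher Z=38 is smaller); Rb⁺ < Cs⁺ (same group, 1 shell fewer); Cs⁺ < I⁻ (both 54 e⁻, Z=55>53).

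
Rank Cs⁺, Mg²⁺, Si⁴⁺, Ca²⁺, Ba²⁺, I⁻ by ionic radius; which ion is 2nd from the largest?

First list Z and electron count for each: Si⁴⁺ (Z=14, 10 e⁻), Mg²⁺ (Z=12, 10 e⁻), Ca²⁺ (Z=20, 18 e⁻), Ba²⁺ (Z=56, 54 e⁻), Cs⁺ (Z=55, 54 e⁻), I⁻ (Z=53, 54 e⁻). Si⁴⁺ < Mg²⁺ (both 10 e⁻, Z=14>12); Mg²⁺ < Ca²⁺ (same group, 1 shell fewer); Ca²⁺ < Ba²⁺ (same group, 2 shells fewer); Ba²⁺ < Cs⁺ (isoelectronic, higher Z=56 is smaller); Cs⁺ < I⁻ (both 54 e⁻, Z=55>53).
Ordering: Si⁴⁺ < Mg²⁺ < Ca²⁺ < Ba²⁺ < Cs⁺ < I⁻. The 2nd largest is Cs⁺.

Cs⁺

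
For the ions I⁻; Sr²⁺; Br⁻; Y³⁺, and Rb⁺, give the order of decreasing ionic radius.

Y³⁺: 36 e⁻, Z=39, Sr²⁺: 36 e⁻, Z=38, Rb⁺: 36 e⁻, Z=37, Br⁻: 36 e⁻, Z=35, I⁻: 54 e⁻, Z=53. Y³⁺ < Sr²⁺ (isoelectronic, higher Z=39 is smaller); Sr²⁺ < Rb⁺ (isoelectronic, higher Z=38 is smaller); Rb⁺ < Br⁻ (both 36 e⁻, Z=37>35); Br⁻ < I⁻ (same group, period 4 vs 5).

I⁻ > Br⁻ > Rb⁺ > Sr²⁺ > Y³⁺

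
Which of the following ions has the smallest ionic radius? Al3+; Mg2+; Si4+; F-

Si4+

All of these have 10 electrons (isoelectronic). With the same electron cloud, the ion with the most protons pulls it in tightest. Nuclear charges: Si4+ (Z=14), Al3+ (Z=13), Mg2+ (Z=12), F- (Z=9). Highest Z is smallest.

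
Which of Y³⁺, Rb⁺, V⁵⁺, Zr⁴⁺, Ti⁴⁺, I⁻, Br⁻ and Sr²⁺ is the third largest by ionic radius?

Rb⁺

Work out protons and electrons: V⁵⁺: 18 e⁻, Z=23, Ti⁴⁺: 18 e⁻, Z=22, Zr⁴⁺: 36 e⁻, Z=40, Y³⁺: 36 e⁻, Z=39, Sr²⁺: 36 e⁻, Z=38, Rb⁺: 36 e⁻, Z=37, Br⁻: 36 e⁻, Z=35, I⁻: 54 e⁻, Z=53. V⁵⁺ < Ti⁴⁺ (both 18 e⁻, Z=23>22); Ti⁴⁺ < Zr⁴⁺ (same group, 1 shell fewer); Zr⁴⁺ < Y³⁺ (isoelectronic, higher Z=40 is smaller); Y³⁺ < Sr²⁺ (isoelectronic, higher Z=39 is smaller); Sr²⁺ < Rb⁺ (both 36 e⁻, Z=38>37); Rb⁺ < Br⁻ (both 36 e⁻, Z=37>35); Br⁻ < I⁻ (same group, 1 shell fewer).
So the order is V⁵⁺ < Ti⁴⁺ < Zr⁴⁺ < Y³⁺ < Sr²⁺ < Rb⁺ < Br⁻ < I⁻; the 3rd-largest ion is Rb⁺.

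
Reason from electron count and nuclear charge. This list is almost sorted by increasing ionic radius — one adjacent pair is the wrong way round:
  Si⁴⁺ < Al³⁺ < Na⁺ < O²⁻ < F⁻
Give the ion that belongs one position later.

O²⁻

The pair O²⁻, F⁻ is the wrong way round — both have 10 electrons but Z(F)=9 > Z(O)=8, so F⁻ should be the smaller of the two. All other adjacent pairs agree with periodic trends, so O²⁻ is the misplaced ion.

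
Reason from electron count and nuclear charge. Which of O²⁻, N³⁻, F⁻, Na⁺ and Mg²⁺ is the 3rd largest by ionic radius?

F⁻

These species are isoelectronic with 10 electrons. The only difference is the number of protons: Mg²⁺ (Z=12), Na⁺ (Z=11), F⁻ (Z=9), O²⁻ (Z=8), N³⁻ (Z=7). The strongest nuclear pull (Mg²⁺) gives the smallest ion.
Ordering: Mg²⁺ < Na⁺ < F⁻ < O²⁻ < N³⁻. The 3rd largest is F⁻.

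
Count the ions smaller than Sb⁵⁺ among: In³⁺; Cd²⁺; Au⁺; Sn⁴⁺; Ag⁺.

Work out protons and electrons: Sb⁵⁺ has 46 e⁻ (Z=51), Sn⁴⁺ has 46 e⁻ (Z=50), In³⁺ has 46 e⁻ (Z=49), Cd²⁺ has 46 e⁻ (Z=48), Ag⁺ has 46 e⁻ (Z=47), Au⁺ has 78 e⁻ (Z=79). Sb⁵⁺ < Sn⁴⁺ (isoelectronic, higher Z=51 is smaller); Sn⁴⁺ < In³⁺ (both 46 e⁻, Z=50>49); In³⁺ < Cd²⁺ (both 46 e⁻, Z=49>48); Cd²⁺ < Ag⁺ (isoelectronic, higher Z=48 is smaller); Ag⁺ < Au⁺ (same group, 1 shell fewer).
Overall: Sb⁵⁺ < Sn⁴⁺ < In³⁺ < Cd²⁺ < Ag⁺ < Au⁺. Sb⁵⁺ has 0 below it and 5 above. Count: 0.

0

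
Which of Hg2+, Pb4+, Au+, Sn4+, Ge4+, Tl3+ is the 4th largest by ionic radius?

Pb4+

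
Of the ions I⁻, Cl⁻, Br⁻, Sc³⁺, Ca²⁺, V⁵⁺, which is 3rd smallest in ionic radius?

Ca²⁺

V⁵⁺ has 18 e⁻ (Z=23), Sc³⁺ has 18 e⁻ (Z=21), Ca²⁺ has 18 e⁻ (Z=20), Cl⁻ has 18 e⁻ (Z=17), Br⁻ has 36 e⁻ (Z=35), I⁻ has 54 e⁻ (Z=53). V⁵⁺ < Sc³⁺ (both 18 e⁻, Z=23>21); Sc³⁺ < Ca²⁺ (both 18 e⁻, Z=21>20); Ca²⁺ < Cl⁻ (both 18 e⁻, Z=20>17); Cl⁻ < Br⁻ (same group, 1 shell fewer); Br⁻ < I⁻ (same group, period 4 vs 5).
Ordering: V⁵⁺ < Sc³⁺ < Ca²⁺ < Cl⁻ < Br⁻ < I⁻. The 3rd smallest is Ca²⁺.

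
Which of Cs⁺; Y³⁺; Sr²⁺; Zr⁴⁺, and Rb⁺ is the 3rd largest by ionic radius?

Work out protons and electrons: Zr⁴⁺ (Z=40, 36 e⁻), Y³⁺ (Z=39, 36 e⁻), Sr²⁺ (Z=38, 36 e⁻), Rb⁺ (Z=37, 36 e⁻), Cs⁺ (Z=55, 54 e⁻). Zr⁴⁺ < Y³⁺ (both 36 e⁻, Z=40>39); Y³⁺ < Sr²⁺ (both 36 e⁻, Z=39>38); Sr²⁺ < Rb⁺ (isoelectronic, higher Z=38 is smaller); Rb⁺ < Cs⁺ (same group, 1 shell fewer).
Ordering: Zr⁴⁺ < Y³⁺ < Sr²⁺ < Rb⁺ < Cs⁺. The 3rd largest is Sr²⁺.

Sr²⁺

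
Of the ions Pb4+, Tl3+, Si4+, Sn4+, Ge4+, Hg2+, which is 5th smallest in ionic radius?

Tl3+

Tabulating Z and e⁻: Si4+ has 10 e⁻ (Z=14), Ge4+ has 28 e⁻ (Z=32), Sn4+ has 46 e⁻ (Z=50), Pb4+ has 78 e⁻ (Z=82), Tl3+ has 78 e⁻ (Z=81), Hg2+ has 78 e⁻ (Z=80). Si4+ < Ge4+ (same group, period 3 vs 4); Ge4+ < Sn4+ (same group, period 4 vs 5); Sn4+ < Pb4+ (same group, period 5 vs 6); Pb4+ < Tl3+ (isoelectronic, higher Z=82 is smaller); Tl3+ < Hg2+ (both 78 e⁻, Z=81>80).
Ordering: Si4+ < Ge4+ < Sn4+ < Pb4+ < Tl3+ < Hg2+. The 5th smallest is Tl3+.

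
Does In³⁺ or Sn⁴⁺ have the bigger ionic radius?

In³⁺

These species are isoelectronic with 46 electrons. The only difference is the number of protons: Sn⁴⁺ (Z=50), In³⁺ (Z=49). The strongest nuclear pull (Sn⁴⁺) gives the smallest ion.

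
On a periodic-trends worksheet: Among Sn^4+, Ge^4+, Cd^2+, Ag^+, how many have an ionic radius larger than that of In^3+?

2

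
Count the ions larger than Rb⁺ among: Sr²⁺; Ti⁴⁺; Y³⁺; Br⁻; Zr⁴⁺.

1

Electron counts and nuclear charges: Ti⁴⁺: 18 e⁻, Z=22, Zr⁴⁺: 36 e⁻, Z=40, Y³⁺: 36 e⁻, Z=39, Sr²⁺: 36 e⁻, Z=38, Rb⁺: 36 e⁻, Z=37, Br⁻: 36 e⁻, Z=35. Ti⁴⁺ < Zr⁴⁺ (same group, 1 shell fewer); Zr⁴⁺ < Y³⁺ (isoelectronic, higher Z=40 is smaller); Y³⁺ < Sr²⁺ (both 36 e⁻, Z=39>38); Sr²⁺ < Rb⁺ (both 36 e⁻, Z=38>37); Rb⁺ < Br⁻ (isoelectronic, higher Z=37 is smaller).
Ordering all of them (including Rb⁺) by radius gives Ti⁴⁺ < Zr⁴⁺ < Y³⁺ < Sr²⁺ < Rb⁺ < Br⁻. So 1 is larger.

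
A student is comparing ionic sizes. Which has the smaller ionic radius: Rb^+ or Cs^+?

All are in the same group with charge +1. Radius grows down the group as n (the outermost shell) increases.

Rb^+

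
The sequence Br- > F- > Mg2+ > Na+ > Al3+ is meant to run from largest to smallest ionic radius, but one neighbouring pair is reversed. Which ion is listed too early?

Mg2+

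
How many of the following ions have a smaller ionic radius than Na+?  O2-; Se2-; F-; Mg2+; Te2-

1

First list Z and electron count for each: Mg2+ (Z=12, 10 e⁻), Na+ (Z=11, 10 e⁻), F- (Z=9, 10 e⁻), O2- (Z=8, 10 e⁻), Se2- (Z=34, 36 e⁻), Te2- (Z=52, 54 e⁻). Mg2+ < Na+ (isoelectronic, higher Z=12 is smaller); Na+ < F- (both 10 e⁻, Z=11>9); F- < O2- (both 10 e⁻, Z=9>8); O2- < Se2- (same group, period 2 vs 4); Se2- < Te2- (same group, period 4 vs 5).
Overall: Mg2+ < Na+ < F- < O2- < Se2- < Te2-. Na+ has 1 below it and 4 above. Count: 1.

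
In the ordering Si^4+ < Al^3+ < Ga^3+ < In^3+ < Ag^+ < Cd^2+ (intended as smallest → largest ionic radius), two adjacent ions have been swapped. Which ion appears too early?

Scanning neighbour by neighbour, only Ag^+/Cd^2+ violates a trend: Cd^2+ and Ag^+ share 46 electrons; the higher nuclear charge on Cd (Z=48) contracts it more, so Cd^2+ < Ag^+. That makes Ag^+ the one sitting a position early relative to where it belongs.

Ag^+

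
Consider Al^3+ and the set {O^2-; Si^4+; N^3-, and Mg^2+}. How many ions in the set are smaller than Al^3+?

1

Each ion has 10 electrons. The ranking follows nuclear charge in reverse — greater Z gives a smaller radius. Si^4+ (Z=14), Al^3+ (Z=13), Mg^2+ (Z=12), O^2- (Z=8), N^3- (Z=7).
Ordering all of them (including Al^3+) by radius gives Si^4+ < Al^3+ < Mg^2+ < O^2- < N^3-. That's 1.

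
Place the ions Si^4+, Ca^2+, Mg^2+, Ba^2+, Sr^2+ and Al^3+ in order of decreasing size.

Si^4+ (Z=14, 10 e⁻), Al^3+ (Z=13, 10 e⁻), Mg^2+ (Z=12, 10 e⁻), Ca^2+ (Z=20, 18 e⁻), Sr^2+ (Z=38, 36 e⁻), Ba^2+ (Z=56, 54 e⁻). Si^4+ < Al^3+ (isoelectronic, higher Z=14 is smaller); Al^3+ < Mg^2+ (both 10 e⁻, Z=13>12); Mg^2+ < Ca^2+ (same group, 1 shell fewer); Ca^2+ < Sr^2+ (same group, period 4 vs 5); Sr^2+ < Ba^2+ (same group, 1 shell fewer).

Ba^2+ > Sr^2+ > Ca^2+ > Mg^2+ > Al^3+ > Si^4+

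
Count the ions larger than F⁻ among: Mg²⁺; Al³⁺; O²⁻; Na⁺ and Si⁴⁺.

1

These species are isoelectronic with 10 electrons. The only difference is the number of protons: Si⁴⁺ (Z=14), Al³⁺ (Z=13), Mg²⁺ (Z=12), Na⁺ (Z=11), F⁻ (Z=9), O²⁻ (Z=8). The strongest nuclear pull (Si⁴⁺) gives the smallest ion.
Ordering all of them (including F⁻) by radius gives Si⁴⁺ < Al³⁺ < Mg²⁺ < Na⁺ < F⁻ < O²⁻. Count: 1.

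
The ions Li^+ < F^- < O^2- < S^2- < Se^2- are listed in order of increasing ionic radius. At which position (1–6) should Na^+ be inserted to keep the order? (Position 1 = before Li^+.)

2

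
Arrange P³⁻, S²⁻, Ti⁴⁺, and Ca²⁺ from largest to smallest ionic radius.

P³⁻ > S²⁻ > Ca²⁺ > Ti⁴⁺

Isoelectronic series (18 e⁻ each). Size is set by nuclear charge: more protons means a smaller ion. Ti⁴⁺ (Z=22), Ca²⁺ (Z=20), S²⁻ (Z=16), P³⁻ (Z=15).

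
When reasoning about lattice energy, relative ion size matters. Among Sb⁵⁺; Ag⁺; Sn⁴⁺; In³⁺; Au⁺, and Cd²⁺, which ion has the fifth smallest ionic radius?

Ag⁺

Tabulating Z and e⁻: Sb⁵⁺ has 46 e⁻ (Z=51), Sn⁴⁺ has 46 e⁻ (Z=50), In³⁺ has 46 e⁻ (Z=49), Cd²⁺ has 46 e⁻ (Z=48), Ag⁺ has 46 e⁻ (Z=47), Au⁺ has 78 e⁻ (Z=79). Sb⁵⁺ < Sn⁴⁺ (isoelectronic, higher Z=51 is smaller); Sn⁴⁺ < In³⁺ (both 46 e⁻, Z=50>49); In³⁺ < Cd²⁺ (both 46 e⁻, Z=49>48); Cd²⁺ < Ag⁺ (both 46 e⁻, Z=48>47); Ag⁺ < Au⁺ (same group, period 5 vs 6).
Full ascending order: Sb⁵⁺ < Sn⁴⁺ < In³⁺ < Cd²⁺ < Ag⁺ < Au⁺. Counting from the smallest, position 5 is Ag⁺.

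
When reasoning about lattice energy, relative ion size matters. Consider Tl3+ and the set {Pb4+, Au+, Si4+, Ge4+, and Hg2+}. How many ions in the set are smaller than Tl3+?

Tabulating Z and e⁻: Si4+: 10 e⁻, Z=14, Ge4+: 28 e⁻, Z=32, Pb4+: 78 e⁻, Z=82, Tl3+: 78 e⁻, Z=81, Hg2+: 78 e⁻, Z=80, Au+: 78 e⁻, Z=79. Si4+ < Ge4+ (same group, period 3 vs 4); Ge4+ < Pb4+ (same group, 2 shells fewer); Pb4+ < Tl3+ (isoelectronic, higher Z=82 is smaller); Tl3+ < Hg2+ (both 78 e⁻, Z=81>80); Hg2+ < Au+ (both 78 e⁻, Z=80>79).
Ordering all of them (including Tl3+) by radius gives Si4+ < Ge4+ < Pb4+ < Tl3+ < Hg2+ < Au+. So 3 are smaller.

3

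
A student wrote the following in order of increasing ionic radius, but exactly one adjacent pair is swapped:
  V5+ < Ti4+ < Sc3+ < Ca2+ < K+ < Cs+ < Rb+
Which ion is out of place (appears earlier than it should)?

Cs+

The pair Cs+, Rb+ is the wrong way round — same group and charge — period 5 sits above period 6, so Rb+ is smaller. All other adjacent pairs agree with periodic trends, so Cs+ is the misplaced ion.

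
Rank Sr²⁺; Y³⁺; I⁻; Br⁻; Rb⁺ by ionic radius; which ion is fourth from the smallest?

Tabulating Z and e⁻: Y³⁺ (Z=39, 36 e⁻), Sr²⁺ (Z=38, 36 e⁻), Rb⁺ (Z=37, 36 e⁻), Br⁻ (Z=35, 36 e⁻), I⁻ (Z=53, 54 e⁻). Y³⁺ < Sr²⁺ (both 36 e⁻, Z=39>38); Sr²⁺ < Rb⁺ (isoelectronic, higher Z=38 is smaller); Rb⁺ < Br⁻ (both 36 e⁻, Z=37>35); Br⁻ < I⁻ (same group, period 4 vs 5).
So the order is Y³⁺ < Sr²⁺ < Rb⁺ < Br⁻ < I⁻; the 4th-smallest ion is Br⁻.

Br⁻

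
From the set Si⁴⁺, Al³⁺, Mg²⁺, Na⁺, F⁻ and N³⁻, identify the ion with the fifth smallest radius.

F⁻

These species are isoelectronic with 10 electrons. The only difference is the number of protons: Si⁴⁺ (Z=14), Al³⁺ (Z=13), Mg²⁺ (Z=12), Na⁺ (Z=11), F⁻ (Z=9), N³⁻ (Z=7). The strongest nuclear pull (Si⁴⁺) gives the smallest ion.
Ordering: Si⁴⁺ < Al³⁺ < Mg²⁺ < Na⁺ < F⁻ < N³⁻. The fifth smallest is F⁻.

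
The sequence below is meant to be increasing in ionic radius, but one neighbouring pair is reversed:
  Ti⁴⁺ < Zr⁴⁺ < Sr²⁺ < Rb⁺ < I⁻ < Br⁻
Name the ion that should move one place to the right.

I⁻

Scanning neighbour by neighbour, only I⁻/Br⁻ violates a trend: both in group 17 with the same charge; Br⁻ (period 4) has the smaller radius. That makes I⁻ the one sitting a position early relative to where it belongs.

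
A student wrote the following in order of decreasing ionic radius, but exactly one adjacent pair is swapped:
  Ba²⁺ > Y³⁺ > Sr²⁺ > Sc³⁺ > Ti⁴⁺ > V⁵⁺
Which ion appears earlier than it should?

The pair Y³⁺, Sr²⁺ is the wrong way round — Y³⁺ and Sr²⁺ share 36 electrons; the higher nuclear charge on Y (Z=39) contracts it more, so Y³⁺ < Sr²⁺. All other adjacent pairs agree with periodic trends, so Y³⁺ is the misplaced ion.

Y³⁺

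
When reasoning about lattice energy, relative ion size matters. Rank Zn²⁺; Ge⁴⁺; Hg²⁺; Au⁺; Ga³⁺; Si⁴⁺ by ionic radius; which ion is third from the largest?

Zn²⁺

Work out protons and electrons: Si⁴⁺ (Z=14, 10 e⁻), Ge⁴⁺ (Z=32, 28 e⁻), Ga³⁺ (Z=31, 28 e⁻), Zn²⁺ (Z=30, 28 e⁻), Hg²⁺ (Z=80, 78 e⁻), Au⁺ (Z=79, 78 e⁻). Si⁴⁺ < Ge⁴⁺ (same group, period 3 vs 4); Ge⁴⁺ < Ga³⁺ (both 28 e⁻, Z=32>31); Ga³⁺ < Zn²⁺ (isoelectronic, higher Z=31 is smaller); Zn²⁺ < Hg²⁺ (same group, 2 shells fewer); Hg²⁺ < Au⁺ (both 78 e⁻, Z=80>79).
Full ascending order: Si⁴⁺ < Ge⁴⁺ < Ga³⁺ < Zn²⁺ < Hg²⁺ < Au⁺. Counting from the largest, position 3 is Zn²⁺.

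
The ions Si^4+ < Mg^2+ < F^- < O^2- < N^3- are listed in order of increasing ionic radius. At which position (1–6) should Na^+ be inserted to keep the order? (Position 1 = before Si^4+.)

3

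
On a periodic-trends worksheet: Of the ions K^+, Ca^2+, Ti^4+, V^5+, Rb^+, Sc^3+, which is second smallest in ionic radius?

Ti^4+

Electron counts and nuclear charges: V^5+ (Z=23, 18 e⁻), Ti^4+ (Z=22, 18 e⁻), Sc^3+ (Z=21, 18 e⁻), Ca^2+ (Z=20, 18 e⁻), K^+ (Z=19, 18 e⁻), Rb^+ (Z=37, 36 e⁻). V^5+ < Ti^4+ (both 18 e⁻, Z=23>22); Ti^4+ < Sc^3+ (both 18 e⁻, Z=22>21); Sc^3+ < Ca^2+ (both 18 e⁻, Z=21>20); Ca^2+ < K^+ (both 18 e⁻, Z=20>19); K^+ < Rb^+ (same group, period 4 vs 5).
Ordering: V^5+ < Ti^4+ < Sc^3+ < Ca^2+ < K^+ < Rb^+. The second smallest is Ti^4+.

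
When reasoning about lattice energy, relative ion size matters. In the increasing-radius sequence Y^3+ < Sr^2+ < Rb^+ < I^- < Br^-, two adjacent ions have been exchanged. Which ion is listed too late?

The pair I^-, Br^- is the wrong way round — both in group 17 with the same charge; Br^- (period 4) has the smaller radius. All other adjacent pairs agree with periodic trends, so Br^- is the misplaced ion.

Br^-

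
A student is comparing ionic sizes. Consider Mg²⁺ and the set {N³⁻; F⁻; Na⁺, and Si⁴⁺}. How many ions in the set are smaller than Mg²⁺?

All of these have 10 electrons (isoelectronic). With the same electron cloud, the ion with the most protons pulls it in tightest. Nuclear charges: Si⁴⁺ (Z=14), Mg²⁺ (Z=12), Na⁺ (Z=11), F⁻ (Z=9), N³⁻ (Z=7). Highest Z is smallest.
Ordering all of them (including Mg²⁺) by radius gives Si⁴⁺ < Mg²⁺ < Na⁺ < F⁻ < N³⁻. So 1 is smaller.

1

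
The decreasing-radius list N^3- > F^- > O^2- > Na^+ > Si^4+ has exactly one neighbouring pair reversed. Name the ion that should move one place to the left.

Scanning neighbour by neighbour, only F^-/O^2- violates a trend: both have 10 electrons but Z(F)=9 > Z(O)=8, so F^- should be the smaller of the two. That makes O^2- the one sitting a position late relative to where it belongs.

O^2-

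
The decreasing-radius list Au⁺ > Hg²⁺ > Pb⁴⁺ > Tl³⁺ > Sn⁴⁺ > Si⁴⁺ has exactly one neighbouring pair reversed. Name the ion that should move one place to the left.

Tl³⁺

The pair Pb⁴⁺, Tl³⁺ is the wrong way round — both have 78 electrons but Z(Pb)=82 > Z(Tl)=81, so Pb⁴⁺ should be the smaller of the two. All other adjacent pairs agree with periodic trends, so Tl³⁺ is the misplaced ion.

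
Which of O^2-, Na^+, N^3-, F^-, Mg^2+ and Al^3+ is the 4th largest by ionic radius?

Na^+

These species are isoelectronic with 10 electrons. The only difference is the number of protons: Al^3+ (Z=13), Mg^2+ (Z=12), Na^+ (Z=11), F^- (Z=9), O^2- (Z=8), N^3- (Z=7). The strongest nuclear pull (Al^3+) gives the smallest ion.
That gives Al^3+ < Mg^2+ < Na^+ < F^- < O^2- < N^3-. From the largest end, number 4 is Na^+.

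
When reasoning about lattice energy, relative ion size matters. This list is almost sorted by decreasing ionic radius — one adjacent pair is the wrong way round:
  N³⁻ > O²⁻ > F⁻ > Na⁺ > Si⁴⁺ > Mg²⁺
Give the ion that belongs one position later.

Compare adjacent ions: both have 10 electrons but Z(Si)=14 > Z(Mg)=12, so Si⁴⁺ should be the smaller of the two — yet in this decreasing list Si⁴⁺ sits before Mg²⁺. Nothing else is reversed, so Si⁴⁺ should move one place to the right.

Si⁴⁺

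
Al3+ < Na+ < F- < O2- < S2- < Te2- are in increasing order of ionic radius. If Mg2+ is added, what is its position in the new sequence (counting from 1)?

2

Tabulating Z and e⁻: Al3+: 10 e⁻, Z=13, Mg2+: 10 e⁻, Z=12, Na+: 10 e⁻, Z=11, F-: 10 e⁻, Z=9, O2-: 10 e⁻, Z=8, S2-: 18 e⁻, Z=16, Te2-: 54 e⁻, Z=52. Al3+ < Mg2+ (isoelectronic, higher Z=13 is smaller); Mg2+ < Na+ (isoelectronic, higher Z=12 is smaller); Na+ < F- (isoelectronic, higher Z=11 is smaller); F- < O2- (isoelectronic, higher Z=9 is smaller); O2- < S2- (same group, 1 shell fewer); S2- < Te2- (same group, period 3 vs 5).
Putting Mg2+ in gives Al3+ < Mg2+ < Na+ < F- < O2- < S2- < Te2-; it lands at slot 2.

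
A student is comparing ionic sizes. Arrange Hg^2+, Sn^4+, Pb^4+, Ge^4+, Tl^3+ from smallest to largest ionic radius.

Ge^4+ < Sn^4+ < Pb^4+ < Tl^3+ < Hg^2+

Electron counts and nuclear charges: Ge^4+ (Z=32, 28 e⁻), Sn^4+ (Z=50, 46 e⁻), Pb^4+ (Z=82, 78 e⁻), Tl^3+ (Z=81, 78 e⁻), Hg^2+ (Z=80, 78 e⁻). Ge^4+ < Sn^4+ (same group, 1 shell fewer); Sn^4+ < Pb^4+ (same group, period 5 vs 6); Pb^4+ < Tl^3+ (both 78 e⁻, Z=82>81); Tl^3+ < Hg^2+ (both 78 e⁻, Z=81>80).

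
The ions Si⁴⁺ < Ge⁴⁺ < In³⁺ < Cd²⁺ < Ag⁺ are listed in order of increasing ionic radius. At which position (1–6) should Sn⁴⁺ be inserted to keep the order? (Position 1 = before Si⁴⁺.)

Electron counts and nuclear charges: Si⁴⁺ has 10 e⁻ (Z=14), Ge⁴⁺ has 28 e⁻ (Z=32), Sn⁴⁺ has 46 e⁻ (Z=50), In³⁺ has 46 e⁻ (Z=49), Cd²⁺ has 46 e⁻ (Z=48), Ag⁺ has 46 e⁻ (Z=47). Si⁴⁺ < Ge⁴⁺ (same group, period 3 vs 4); Ge⁴⁺ < Sn⁴⁺ (same group, 1 shell fewer); Sn⁴⁺ < In³⁺ (both 46 e⁻, Z=50>49); In³⁺ < Cd²⁺ (isoelectronic, higher Z=49 is smaller); Cd²⁺ < Ag⁺ (both 46 e⁻, Z=48>47).
Putting Sn⁴⁺ in gives Si⁴⁺ < Ge⁴⁺ < Sn⁴⁺ < In³⁺ < Cd²⁺ < Ag⁺; it lands at slot 3.

3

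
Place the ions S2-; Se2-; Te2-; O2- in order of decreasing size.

Same group, same charge. Going down the group adds an extra shell of electrons, so the ion gets larger: O2- is highest in the group and smallest.

Te2- > Se2- > S2- > O2-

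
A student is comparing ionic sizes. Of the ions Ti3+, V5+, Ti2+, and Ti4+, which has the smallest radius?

Work out protons and electrons: V5+ (Z=23, 18 e⁻), Ti4+ (Z=22, 18 e⁻), Ti3+ (Z=22, 19 e⁻), Ti2+ (Z=22, 20 e⁻). V5+ < Ti4+ (both 18 e⁻, Z=23>22); Ti4+ < Ti3+ (same element, +4 vs +3); Ti3+ < Ti2+ (higher charge on the same element).

V5+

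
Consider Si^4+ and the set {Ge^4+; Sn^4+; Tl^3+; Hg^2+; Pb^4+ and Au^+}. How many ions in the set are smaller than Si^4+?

0

Work out protons and electrons: Si^4+: 10 e⁻, Z=14, Ge^4+: 28 e⁻, Z=32, Sn^4+: 46 e⁻, Z=50, Pb^4+: 78 e⁻, Z=82, Tl^3+: 78 e⁻, Z=81, Hg^2+: 78 e⁻, Z=80, Au^+: 78 e⁻, Z=79. Si^4+ < Ge^4+ (same group, 1 shell fewer); Ge^4+ < Sn^4+ (same group, 1 shell fewer); Sn^4+ < Pb^4+ (same group, period 5 vs 6); Pb^4+ < Tl^3+ (both 78 e⁻, Z=82>81); Tl^3+ < Hg^2+ (both 78 e⁻, Z=81>80); Hg^2+ < Au^+ (both 78 e⁻, Z=80>79).
Overall: Si^4+ < Ge^4+ < Sn^4+ < Pb^4+ < Tl^3+ < Hg^2+ < Au^+. Si^4+ has 0 below it and 6 above. So 0 are smaller.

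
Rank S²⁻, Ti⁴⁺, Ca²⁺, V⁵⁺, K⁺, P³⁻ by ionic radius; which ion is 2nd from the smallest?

Isoelectronic series (18 e⁻ each). Size is set by nuclear charge: more protons means a smaller ion. V⁵⁺ (Z=23), Ti⁴⁺ (Z=22), Ca²⁺ (Z=20), K⁺ (Z=19), S²⁻ (Z=16), P³⁻ (Z=15).
So the order is V⁵⁺ < Ti⁴⁺ < Ca²⁺ < K⁺ < S²⁻ < P³⁻; the 2nd-smallest ion is Ti⁴⁺.

Ti⁴⁺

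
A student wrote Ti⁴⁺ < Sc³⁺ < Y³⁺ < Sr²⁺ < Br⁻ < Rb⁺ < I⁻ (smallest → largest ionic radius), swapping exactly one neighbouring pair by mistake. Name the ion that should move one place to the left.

Rb⁺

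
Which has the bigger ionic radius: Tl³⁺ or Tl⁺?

For a single element, ionic radius drops as positive charge rises — Tl³⁺ < Tl⁺.

Tl⁺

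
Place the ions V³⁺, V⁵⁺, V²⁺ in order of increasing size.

These are all V ions. Removing more electrons (higher positive charge) pulls the remaining electrons in closer, so V⁵⁺ is smallest and V²⁺ is largest.

V⁵⁺ < V³⁺ < V²⁺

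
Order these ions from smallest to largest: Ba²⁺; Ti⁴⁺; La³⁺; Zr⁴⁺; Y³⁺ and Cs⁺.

Ti⁴⁺ < Zr⁴⁺ < Y³⁺ < La³⁺ < Ba²⁺ < Cs⁺

First list Z and electron count for each: Ti⁴⁺: 18 e⁻, Z=22, Zr⁴⁺: 36 e⁻, Z=40, Y³⁺: 36 e⁻, Z=39, La³⁺: 54 e⁻, Z=57, Ba²⁺: 54 e⁻, Z=56, Cs⁺: 54 e⁻, Z=55. Ti⁴⁺ < Zr⁴⁺ (same group, 1 shell fewer); Zr⁴⁺ < Y³⁺ (isoelectronic, higher Z=40 is smaller); Y³⁺ < La³⁺ (same group, period 5 vs 6); La³⁺ < Ba²⁺ (isoelectronic, higher Z=57 is smaller); Ba²⁺ < Cs⁺ (isoelectronic, higher Z=56 is smaller).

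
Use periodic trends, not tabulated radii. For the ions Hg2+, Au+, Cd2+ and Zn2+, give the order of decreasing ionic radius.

Au+ > Hg2+ > Cd2+ > Zn2+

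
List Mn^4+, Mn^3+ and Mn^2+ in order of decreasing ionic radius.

Mn^2+ > Mn^3+ > Mn^4+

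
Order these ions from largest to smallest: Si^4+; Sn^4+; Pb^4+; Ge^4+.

Pb^4+ > Sn^4+ > Ge^4+ > Si^4+

These ions sit in one column with identical charge. Each step down the periodic table adds a principal shell, increasing the radius.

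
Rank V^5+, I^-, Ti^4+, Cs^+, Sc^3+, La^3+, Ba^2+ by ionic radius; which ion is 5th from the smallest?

V^5+ has 18 e⁻ (Z=23), Ti^4+ has 18 e⁻ (Z=22), Sc^3+ has 18 e⁻ (Z=21), La^3+ has 54 e⁻ (Z=57), Ba^2+ has 54 e⁻ (Z=56), Cs^+ has 54 e⁻ (Z=55), I^- has 54 e⁻ (Z=53). V^5+ < Ti^4+ (both 18 e⁻, Z=23>22); Ti^4+ < Sc^3+ (both 18 e⁻, Z=22>21); Sc^3+ < La^3+ (same group, period 4 vs 6); La^3+ < Ba^2+ (both 54 e⁻, Z=57>56); Ba^2+ < Cs^+ (isoelectronic, higher Z=56 is smaller); Cs^+ < I^- (isoelectronic, higher Z=55 is smaller).
Full ascending order: V^5+ < Ti^4+ < Sc^3+ < La^3+ < Ba^2+ < Cs^+ < I^-. Counting from the smallest, position 5 is Ba^2+.

Ba^2+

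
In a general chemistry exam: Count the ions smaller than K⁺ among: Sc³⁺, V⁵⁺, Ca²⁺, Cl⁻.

3

Isoelectronic series (18 e⁻ each). Size is set by nuclear charge: more protons means a smaller ion. V⁵⁺ (Z=23), Sc³⁺ (Z=21), Ca²⁺ (Z=20), K⁺ (Z=19), Cl⁻ (Z=17).
Placing each against K⁺: smaller — V⁵⁺, Sc³⁺, Ca²⁺; larger — Cl⁻. So 3 are smaller.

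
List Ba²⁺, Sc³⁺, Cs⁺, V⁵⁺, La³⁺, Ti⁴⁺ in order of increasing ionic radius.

V⁵⁺ has 18 e⁻ (Z=23), Ti⁴⁺ has 18 e⁻ (Z=22), Sc³⁺ has 18 e⁻ (Z=21), La³⁺ has 54 e⁻ (Z=57), Ba²⁺ has 54 e⁻ (Z=56), Cs⁺ has 54 e⁻ (Z=55). V⁵⁺ < Ti⁴⁺ (both 18 e⁻, Z=23>22); Ti⁴⁺ < Sc³⁺ (both 18 e⁻, Z=22>21); Sc³⁺ < La³⁺ (same group, 2 shells fewer); La³⁺ < Ba²⁺ (isoelectronic, higher Z=57 is smaller); Ba²⁺ < Cs⁺ (isoelectronic, higher Z=56 is smaller).

V⁵⁺ < Ti⁴⁺ < Sc³⁺ < La³⁺ < Ba²⁺ < Cs⁺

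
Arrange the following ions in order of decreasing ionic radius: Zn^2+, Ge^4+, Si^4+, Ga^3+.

Electron counts and nuclear charges: Si^4+ has 10 e⁻ (Z=14), Ge^4+ has 28 e⁻ (Z=32), Ga^3+ has 28 e⁻ (Z=31), Zn^2+ has 28 e⁻ (Z=30). Si^4+ < Ge^4+ (same group, period 3 vs 4); Ge^4+ < Ga^3+ (both 28 e⁻, Z=32>31); Ga^3+ < Zn^2+ (isoelectronic, higher Z=31 is smaller).

Zn^2+ > Ga^3+ > Ge^4+ > Si^4+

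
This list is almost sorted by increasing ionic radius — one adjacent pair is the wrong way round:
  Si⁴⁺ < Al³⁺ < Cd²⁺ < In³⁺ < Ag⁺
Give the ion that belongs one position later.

The pair Cd²⁺, In³⁺ is the wrong way round — In³⁺ and Cd²⁺ share 46 electrons; the higher nuclear charge on In (Z=49) contracts it more, so In³⁺ < Cd²⁺. All other adjacent pairs agree with periodic trends, so Cd²⁺ is the misplaced ion.

Cd²⁺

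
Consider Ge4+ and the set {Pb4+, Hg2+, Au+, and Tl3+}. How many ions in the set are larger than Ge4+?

4

Electron counts and nuclear charges: Ge4+ has 28 e⁻ (Z=32), Pb4+ has 78 e⁻ (Z=82), Tl3+ has 78 e⁻ (Z=81), Hg2+ has 78 e⁻ (Z=80), Au+ has 78 e⁻ (Z=79). Ge4+ < Pb4+ (same group, 2 shells fewer); Pb4+ < Tl3+ (both 78 e⁻, Z=82>81); Tl3+ < Hg2+ (both 78 e⁻, Z=81>80); Hg2+ < Au+ (isoelectronic, higher Z=80 is smaller).
Overall: Ge4+ < Pb4+ < Tl3+ < Hg2+ < Au+. Ge4+ has 0 below it and 4 above. Count: 4.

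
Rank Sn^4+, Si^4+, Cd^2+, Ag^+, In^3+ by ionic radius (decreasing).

Work out protons and electrons: Si^4+: 10 e⁻, Z=14, Sn^4+: 46 e⁻, Z=50, In^3+: 46 e⁻, Z=49, Cd^2+: 46 e⁻, Z=48, Ag^+: 46 e⁻, Z=47. Si^4+ < Sn^4+ (same group, 2 shells fewer); Sn^4+ < In^3+ (isoelectronic, higher Z=50 is smaller); In^3+ < Cd^2+ (isoelectronic, higher Z=49 is smaller); Cd^2+ < Ag^+ (both 46 e⁻, Z=48>47).

Ag^+ > Cd^2+ > In^3+ > Sn^4+ > Si^4+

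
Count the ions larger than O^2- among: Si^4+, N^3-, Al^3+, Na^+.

1

All of these have 10 electrons (isoelectronic). With the same electron cloud, the ion with the most protons pulls it in tightest. Nuclear charges: Si^4+ (Z=14), Al^3+ (Z=13), Na^+ (Z=11), O^2- (Z=8), N^3- (Z=7). Highest Z is smallest.
Overall: Si^4+ < Al^3+ < Na^+ < O^2- < N^3-. O^2- has 3 below it and 1 above. That's 1.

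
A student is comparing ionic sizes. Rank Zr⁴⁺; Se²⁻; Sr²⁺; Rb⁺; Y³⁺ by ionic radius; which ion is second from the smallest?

Y³⁺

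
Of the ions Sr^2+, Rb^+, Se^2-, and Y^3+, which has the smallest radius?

Y^3+

These species are isoelectronic with 36 electrons. The only difference is the number of protons: Y^3+ (Z=39), Sr^2+ (Z=38), Rb^+ (Z=37), Se^2- (Z=34). The strongest nuclear pull (Y^3+) gives the smallest ion.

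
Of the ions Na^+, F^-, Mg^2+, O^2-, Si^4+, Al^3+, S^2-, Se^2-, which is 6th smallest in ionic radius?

O^2-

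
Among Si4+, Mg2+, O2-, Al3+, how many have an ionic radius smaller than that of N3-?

4

Isoelectronic series (10 e⁻ each). Size is set by nuclear charge: more protons means a smaller ion. Si4+ (Z=14), Al3+ (Z=13), Mg2+ (Z=12), O2- (Z=8), N3- (Z=7).
Placing each against N3-: smaller — Si4+, Al3+, Mg2+, O2-; larger — none. That's 4.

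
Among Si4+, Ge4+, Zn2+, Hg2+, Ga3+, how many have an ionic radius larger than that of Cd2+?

Tabulating Z and e⁻: Si4+: 10 e⁻, Z=14, Ge4+: 28 e⁻, Z=32, Ga3+: 28 e⁻, Z=31, Zn2+: 28 e⁻, Z=30, Cd2+: 46 e⁻, Z=48, Hg2+: 78 e⁻, Z=80. Si4+ < Ge4+ (same group, period 3 vs 4); Ge4+ < Ga3+ (isoelectronic, higher Z=32 is smaller); Ga3+ < Zn2+ (both 28 e⁻, Z=31>30); Zn2+ < Cd2+ (same group, 1 shell fewer); Cd2+ < Hg2+ (same group, 1 shell fewer).
Ordering all of them (including Cd2+) by radius gives Si4+ < Ge4+ < Ga3+ < Zn2+ < Cd2+ < Hg2+. Count: 1.

1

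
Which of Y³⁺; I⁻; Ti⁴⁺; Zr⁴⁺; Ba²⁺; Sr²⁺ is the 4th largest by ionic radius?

Y³⁺

Tabulating Z and e⁻: Ti⁴⁺: 18 e⁻, Z=22, Zr⁴⁺: 36 e⁻, Z=40, Y³⁺: 36 e⁻, Z=39, Sr²⁺: 36 e⁻, Z=38, Ba²⁺: 54 e⁻, Z=56, I⁻: 54 e⁻, Z=53. Ti⁴⁺ < Zr⁴⁺ (same group, 1 shell fewer); Zr⁴⁺ < Y³⁺ (isoelectronic, higher Z=40 is smaller); Y³⁺ < Sr²⁺ (both 36 e⁻, Z=39>38); Sr²⁺ < Ba²⁺ (same group, period 5 vs 6); Ba²⁺ < I⁻ (isoelectronic, higher Z=56 is smaller).
That gives Ti⁴⁺ < Zr⁴⁺ < Y³⁺ < Sr²⁺ < Ba²⁺ < I⁻. From the largest end, number 4 is Y³⁺.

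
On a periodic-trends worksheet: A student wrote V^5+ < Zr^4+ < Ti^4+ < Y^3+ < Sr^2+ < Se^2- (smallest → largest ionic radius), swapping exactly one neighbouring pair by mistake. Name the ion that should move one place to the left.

Compare adjacent ions: Ti^4+ and Zr^4+ are in one column with the same charge; the lighter period-4 ion has one fewer shell and is smaller — yet in this increasing list Zr^4+ sits before Ti^4+. Nothing else is reversed, so Ti^4+ should move one place to the left.

Ti^4+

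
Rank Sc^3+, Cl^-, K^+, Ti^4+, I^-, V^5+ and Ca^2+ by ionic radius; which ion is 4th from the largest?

Ca^2+

First list Z and electron count for each: V^5+ has 18 e⁻ (Z=23), Ti^4+ has 18 e⁻ (Z=22), Sc^3+ has 18 e⁻ (Z=21), Ca^2+ has 18 e⁻ (Z=20), K^+ has 18 e⁻ (Z=19), Cl^- has 18 e⁻ (Z=17), I^- has 54 e⁻ (Z=53). V^5+ < Ti^4+ (isoelectronic, higher Z=23 is smaller); Ti^4+ < Sc^3+ (both 18 e⁻, Z=22>21); Sc^3+ < Ca^2+ (both 18 e⁻, Z=21>20); Ca^2+ < K^+ (both 18 e⁻, Z=20>19); K^+ < Cl^- (isoelectronic, higher Z=19 is smaller); Cl^- < I^- (same group, period 3 vs 5).
So the order is V^5+ < Ti^4+ < Sc^3+ < Ca^2+ < K^+ < Cl^- < I^-; the 4th-largest ion is Ca^2+.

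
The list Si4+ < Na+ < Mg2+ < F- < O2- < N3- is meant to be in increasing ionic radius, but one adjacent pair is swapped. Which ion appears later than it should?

Compare adjacent ions: they are isoelectronic (10 e⁻) and Mg has more protons than Na (12 vs 11), making Mg2+ smaller — yet in this increasing list Na+ sits before Mg2+. Nothing else is reversed, so Mg2+ should move one place to the left.

Mg2+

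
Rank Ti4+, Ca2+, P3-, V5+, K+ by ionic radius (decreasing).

P3- > K+ > Ca2+ > Ti4+ > V5+

Isoelectronic series (18 e⁻ each). Size is set by nuclear charge: more protons means a smaller ion. V5+ (Z=23), Ti4+ (Z=22), Ca2+ (Z=20), K+ (Z=19), P3- (Z=15).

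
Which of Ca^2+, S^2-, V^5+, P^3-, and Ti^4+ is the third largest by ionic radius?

Ca^2+

Isoelectronic series (18 e⁻ each). Size is set by nuclear charge: more protons means a smaller ion. V^5+ (Z=23), Ti^4+ (Z=22), Ca^2+ (Z=20), S^2- (Z=16), P^3- (Z=15).
Full ascending order: V^5+ < Ti^4+ < Ca^2+ < S^2- < P^3-. Counting from the largest, position 3 is Ca^2+.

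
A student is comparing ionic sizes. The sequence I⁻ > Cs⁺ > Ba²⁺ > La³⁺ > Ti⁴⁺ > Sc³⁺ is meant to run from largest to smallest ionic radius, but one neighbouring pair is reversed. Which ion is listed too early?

Ti⁴⁺

Scanning neighbour by neighbour, only Ti⁴⁺/Sc³⁺ violates a trend: they are isoelectronic (18 e⁻) and Ti has more protons than Sc (22 vs 21), making Ti⁴⁺ smaller. That makes Ti⁴⁺ the one sitting a position early relative to where it belongs.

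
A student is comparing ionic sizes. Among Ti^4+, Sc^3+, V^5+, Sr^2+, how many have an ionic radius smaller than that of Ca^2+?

3

Tabulating Z and e⁻: V^5+: 18 e⁻, Z=23, Ti^4+: 18 e⁻, Z=22, Sc^3+: 18 e⁻, Z=21, Ca^2+: 18 e⁻, Z=20, Sr^2+: 36 e⁻, Z=38. V^5+ < Ti^4+ (isoelectronic, higher Z=23 is smaller); Ti^4+ < Sc^3+ (both 18 e⁻, Z=22>21); Sc^3+ < Ca^2+ (both 18 e⁻, Z=21>20); Ca^2+ < Sr^2+ (same group, period 4 vs 5).
Placing each against Ca^2+: smaller — V^5+, Ti^4+, Sc^3+; larger — Sr^2+. So 3 are smaller.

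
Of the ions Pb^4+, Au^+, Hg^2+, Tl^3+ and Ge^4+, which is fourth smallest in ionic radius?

Hg^2+

Ge^4+: 28 e⁻, Z=32, Pb^4+: 78 e⁻, Z=82, Tl^3+: 78 e⁻, Z=81, Hg^2+: 78 e⁻, Z=80, Au^+: 78 e⁻, Z=79. Ge^4+ < Pb^4+ (same group, period 4 vs 6); Pb^4+ < Tl^3+ (isoelectronic, higher Z=82 is smaller); Tl^3+ < Hg^2+ (isoelectronic, higher Z=81 is smaller); Hg^2+ < Au^+ (both 78 e⁻, Z=80>79).
Full ascending order: Ge^4+ < Pb^4+ < Tl^3+ < Hg^2+ < Au^+. Counting from the smallest, position 4 is Hg^2+.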